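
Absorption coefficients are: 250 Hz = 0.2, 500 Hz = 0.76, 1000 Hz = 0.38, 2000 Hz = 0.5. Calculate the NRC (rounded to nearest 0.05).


Given values:
  a_250 = 0.2, a_500 = 0.76
  a_1000 = 0.38, a_2000 = 0.5
Formula: NRC = (a250 + a500 + a1000 + a2000) / 4
Sum = 0.2 + 0.76 + 0.38 + 0.5 = 1.84
NRC = 1.84 / 4 = 0.46
Rounded to nearest 0.05: 0.45

0.45


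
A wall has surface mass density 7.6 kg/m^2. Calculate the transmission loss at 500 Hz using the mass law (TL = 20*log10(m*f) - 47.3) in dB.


Given values:
  m = 7.6 kg/m^2, f = 500 Hz
Formula: TL = 20 * log10(m * f) - 47.3
Compute m * f = 7.6 * 500 = 3800.0
Compute log10(3800.0) = 3.579784
Compute 20 * 3.579784 = 71.5957
TL = 71.5957 - 47.3 = 24.3

24.3 dB


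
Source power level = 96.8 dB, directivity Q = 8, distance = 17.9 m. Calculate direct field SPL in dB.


Given values:
  Lw = 96.8 dB, Q = 8, r = 17.9 m
Formula: SPL = Lw + 10 * log10(Q / (4 * pi * r^2))
Compute 4 * pi * r^2 = 4 * pi * 17.9^2 = 4026.3908
Compute Q / denom = 8 / 4026.3908 = 0.00198689
Compute 10 * log10(0.00198689) = -27.0183
SPL = 96.8 + (-27.0183) = 69.78

69.78 dB


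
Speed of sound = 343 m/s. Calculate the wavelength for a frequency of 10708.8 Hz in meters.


Given values:
  c = 343 m/s, f = 10708.8 Hz
Formula: lambda = c / f
lambda = 343 / 10708.8
lambda = 0.032

0.032 m


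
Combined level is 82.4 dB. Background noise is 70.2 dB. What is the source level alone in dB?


Given values:
  L_total = 82.4 dB, L_bg = 70.2 dB
Formula: L_source = 10 * log10(10^(L_total/10) - 10^(L_bg/10))
Convert to linear:
  10^(82.4/10) = 173780082.8749
  10^(70.2/10) = 10471285.4805
Difference: 173780082.8749 - 10471285.4805 = 163308797.3944
L_source = 10 * log10(163308797.3944) = 82.13

82.13 dB


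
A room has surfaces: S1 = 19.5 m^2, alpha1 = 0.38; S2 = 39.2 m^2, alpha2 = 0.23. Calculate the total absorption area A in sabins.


Given surfaces:
  Surface 1: 19.5 * 0.38 = 7.41
  Surface 2: 39.2 * 0.23 = 9.016
Formula: A = sum(Si * alpha_i)
A = 7.41 + 9.016
A = 16.43

16.43 sabins


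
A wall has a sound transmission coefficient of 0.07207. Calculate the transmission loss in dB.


Given values:
  tau = 0.07207
Formula: TL = 10 * log10(1 / tau)
Compute 1 / tau = 1 / 0.07207 = 13.8754
Compute log10(13.8754) = 1.142246
TL = 10 * 1.142246 = 11.42

11.42 dB


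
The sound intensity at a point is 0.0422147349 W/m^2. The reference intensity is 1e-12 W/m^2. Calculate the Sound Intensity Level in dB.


Given values:
  I = 0.0422147349 W/m^2
  I_ref = 1e-12 W/m^2
Formula: SIL = 10 * log10(I / I_ref)
Compute ratio: I / I_ref = 42214734900
Compute log10: log10(42214734900) = 10.625464
Multiply: SIL = 10 * 10.625464 = 106.25

106.25 dB


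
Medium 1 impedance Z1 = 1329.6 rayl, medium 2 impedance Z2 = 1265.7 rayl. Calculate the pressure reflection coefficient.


Given values:
  Z1 = 1329.6 rayl, Z2 = 1265.7 rayl
Formula: R = (Z2 - Z1) / (Z2 + Z1)
Numerator: Z2 - Z1 = 1265.7 - 1329.6 = -63.9
Denominator: Z2 + Z1 = 1265.7 + 1329.6 = 2595.3
R = -63.9 / 2595.3 = -0.0246

-0.0246


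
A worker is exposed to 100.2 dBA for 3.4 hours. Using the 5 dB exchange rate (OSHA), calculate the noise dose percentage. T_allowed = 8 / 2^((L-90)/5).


Given values:
  L = 100.2 dBA, T = 3.4 hours
Formula: T_allowed = 8 / 2^((L - 90) / 5)
Compute exponent: (100.2 - 90) / 5 = 2.04
Compute 2^(2.04) = 4.112455
T_allowed = 8 / 4.112455 = 1.94531 hours
Dose = (T / T_allowed) * 100
Dose = (3.4 / 1.94531) * 100 = 174.78

174.78 %


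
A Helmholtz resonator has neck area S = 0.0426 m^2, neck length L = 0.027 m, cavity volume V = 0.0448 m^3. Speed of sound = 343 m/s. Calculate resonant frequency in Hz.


Given values:
  S = 0.0426 m^2, L = 0.027 m, V = 0.0448 m^3, c = 343 m/s
Formula: f = (c / (2*pi)) * sqrt(S / (V * L))
Compute V * L = 0.0448 * 0.027 = 0.0012096
Compute S / (V * L) = 0.0426 / 0.0012096 = 35.2183
Compute sqrt(35.2183) = 5.934501
Compute c / (2*pi) = 343 / 6.283185 = 54.590148
f = 54.590148 * 5.934501 = 323.97

323.97 Hz


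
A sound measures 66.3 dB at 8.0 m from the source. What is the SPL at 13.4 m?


Given values:
  SPL1 = 66.3 dB, r1 = 8.0 m, r2 = 13.4 m
Formula: SPL2 = SPL1 - 20 * log10(r2 / r1)
Compute ratio: r2 / r1 = 13.4 / 8.0 = 1.675
Compute log10: log10(1.675) = 0.224015
Compute drop: 20 * 0.224015 = 4.4803
SPL2 = 66.3 - 4.4803 = 61.82

61.82 dB


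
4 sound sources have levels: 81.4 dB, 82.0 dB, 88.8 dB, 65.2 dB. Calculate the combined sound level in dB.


Formula: L_total = 10 * log10( sum(10^(Li/10)) )
  Source 1: 10^(81.4/10) = 138038426.4603
  Source 2: 10^(82.0/10) = 158489319.2461
  Source 3: 10^(88.8/10) = 758577575.0292
  Source 4: 10^(65.2/10) = 3311311.2148
Sum of linear values = 1058416631.9504
L_total = 10 * log10(1058416631.9504) = 90.25

90.25 dB


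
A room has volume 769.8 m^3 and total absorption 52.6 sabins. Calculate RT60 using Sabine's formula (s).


Given values:
  V = 769.8 m^3
  A = 52.6 sabins
Formula: RT60 = 0.161 * V / A
Numerator: 0.161 * 769.8 = 123.9378
RT60 = 123.9378 / 52.6 = 2.356

2.356 s


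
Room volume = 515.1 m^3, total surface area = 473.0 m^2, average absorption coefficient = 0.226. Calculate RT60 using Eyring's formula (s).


Given values:
  V = 515.1 m^3, S = 473.0 m^2, alpha = 0.226
Formula: RT60 = 0.161 * V / (-S * ln(1 - alpha))
Compute ln(1 - 0.226) = ln(0.774) = -0.256183
Denominator: -473.0 * -0.256183 = 121.1746
Numerator: 0.161 * 515.1 = 82.9311
RT60 = 82.9311 / 121.1746 = 0.684

0.684 s


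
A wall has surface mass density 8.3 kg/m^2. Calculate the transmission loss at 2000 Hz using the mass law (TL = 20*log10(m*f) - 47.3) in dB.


Given values:
  m = 8.3 kg/m^2, f = 2000 Hz
Formula: TL = 20 * log10(m * f) - 47.3
Compute m * f = 8.3 * 2000 = 16600.0
Compute log10(16600.0) = 4.220108
Compute 20 * 4.220108 = 84.4022
TL = 84.4022 - 47.3 = 37.1

37.1 dB


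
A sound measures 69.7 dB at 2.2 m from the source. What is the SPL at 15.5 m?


Given values:
  SPL1 = 69.7 dB, r1 = 2.2 m, r2 = 15.5 m
Formula: SPL2 = SPL1 - 20 * log10(r2 / r1)
Compute ratio: r2 / r1 = 15.5 / 2.2 = 7.0455
Compute log10: log10(7.0455) = 0.847912
Compute drop: 20 * 0.847912 = 16.9582
SPL2 = 69.7 - 16.9582 = 52.74

52.74 dB


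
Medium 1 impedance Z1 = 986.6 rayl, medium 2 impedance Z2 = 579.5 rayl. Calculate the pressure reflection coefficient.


Given values:
  Z1 = 986.6 rayl, Z2 = 579.5 rayl
Formula: R = (Z2 - Z1) / (Z2 + Z1)
Numerator: Z2 - Z1 = 579.5 - 986.6 = -407.1
Denominator: Z2 + Z1 = 579.5 + 986.6 = 1566.1
R = -407.1 / 1566.1 = -0.2599

-0.2599


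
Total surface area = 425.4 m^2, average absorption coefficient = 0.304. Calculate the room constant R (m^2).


Given values:
  S = 425.4 m^2, alpha = 0.304
Formula: R = S * alpha / (1 - alpha)
Numerator: 425.4 * 0.304 = 129.3216
Denominator: 1 - 0.304 = 0.696
R = 129.3216 / 0.696 = 185.81

185.81 m^2


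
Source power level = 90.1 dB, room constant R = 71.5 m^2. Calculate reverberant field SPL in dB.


Given values:
  Lw = 90.1 dB, R = 71.5 m^2
Formula: SPL = Lw + 10 * log10(4 / R)
Compute 4 / R = 4 / 71.5 = 0.055944
Compute 10 * log10(0.055944) = -12.5225
SPL = 90.1 + (-12.5225) = 77.58

77.58 dB


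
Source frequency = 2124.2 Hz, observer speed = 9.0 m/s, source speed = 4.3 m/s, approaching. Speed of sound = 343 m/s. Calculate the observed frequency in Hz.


Given values:
  f_s = 2124.2 Hz, v_o = 9.0 m/s, v_s = 4.3 m/s
  Direction: approaching
Formula: f_o = f_s * (c + v_o) / (c - v_s)
Numerator: c + v_o = 343 + 9.0 = 352.0
Denominator: c - v_s = 343 - 4.3 = 338.7
f_o = 2124.2 * 352.0 / 338.7 = 2207.61

2207.61 Hz


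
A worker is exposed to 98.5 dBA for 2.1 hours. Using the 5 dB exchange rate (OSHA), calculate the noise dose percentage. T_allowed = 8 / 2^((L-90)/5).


Given values:
  L = 98.5 dBA, T = 2.1 hours
Formula: T_allowed = 8 / 2^((L - 90) / 5)
Compute exponent: (98.5 - 90) / 5 = 1.7
Compute 2^(1.7) = 3.24901
T_allowed = 8 / 3.24901 = 2.462289 hours
Dose = (T / T_allowed) * 100
Dose = (2.1 / 2.462289) * 100 = 85.29

85.29 %


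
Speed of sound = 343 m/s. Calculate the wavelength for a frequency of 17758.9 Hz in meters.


Given values:
  c = 343 m/s, f = 17758.9 Hz
Formula: lambda = c / f
lambda = 343 / 17758.9
lambda = 0.0193

0.0193 m


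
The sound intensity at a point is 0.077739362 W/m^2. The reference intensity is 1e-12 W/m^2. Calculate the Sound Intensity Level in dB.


Given values:
  I = 0.077739362 W/m^2
  I_ref = 1e-12 W/m^2
Formula: SIL = 10 * log10(I / I_ref)
Compute ratio: I / I_ref = 77739362000
Compute log10: log10(77739362000) = 10.890641
Multiply: SIL = 10 * 10.890641 = 108.91

108.91 dB


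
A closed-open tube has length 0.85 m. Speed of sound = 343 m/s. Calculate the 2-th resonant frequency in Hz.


Given values:
  Tube type: closed-open, L = 0.85 m, c = 343 m/s, n = 2
Formula: f_n = (2n - 1) * c / (4 * L)
Compute 2n - 1 = 2*2 - 1 = 3
Compute 4 * L = 4 * 0.85 = 3.4
f = 3 * 343 / 3.4
f = 302.65

302.65 Hz


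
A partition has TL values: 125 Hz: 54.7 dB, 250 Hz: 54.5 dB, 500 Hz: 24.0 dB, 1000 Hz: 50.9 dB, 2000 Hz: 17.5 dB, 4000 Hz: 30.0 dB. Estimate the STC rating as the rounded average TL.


Given TL values at each frequency:
  125 Hz: 54.7 dB
  250 Hz: 54.5 dB
  500 Hz: 24.0 dB
  1000 Hz: 50.9 dB
  2000 Hz: 17.5 dB
  4000 Hz: 30.0 dB
Formula: STC ~ round(average of TL values)
Sum = 54.7 + 54.5 + 24.0 + 50.9 + 17.5 + 30.0 = 231.6
Average = 231.6 / 6 = 38.6
Rounded: 39

39


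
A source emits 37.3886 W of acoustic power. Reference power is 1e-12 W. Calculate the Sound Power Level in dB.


Given values:
  W = 37.3886 W
  W_ref = 1e-12 W
Formula: SWL = 10 * log10(W / W_ref)
Compute ratio: W / W_ref = 37388600000000
Compute log10: log10(37388600000000) = 13.572739
Multiply: SWL = 10 * 13.572739 = 135.73

135.73 dB


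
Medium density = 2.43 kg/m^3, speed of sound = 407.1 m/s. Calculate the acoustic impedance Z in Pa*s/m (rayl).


Given values:
  rho = 2.43 kg/m^3
  c = 407.1 m/s
Formula: Z = rho * c
Z = 2.43 * 407.1
Z = 989.25

989.25 rayl


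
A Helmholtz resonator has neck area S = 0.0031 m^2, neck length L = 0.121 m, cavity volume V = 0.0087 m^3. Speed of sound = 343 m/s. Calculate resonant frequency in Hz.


Given values:
  S = 0.0031 m^2, L = 0.121 m, V = 0.0087 m^3, c = 343 m/s
Formula: f = (c / (2*pi)) * sqrt(S / (V * L))
Compute V * L = 0.0087 * 0.121 = 0.0010527
Compute S / (V * L) = 0.0031 / 0.0010527 = 2.9448
Compute sqrt(2.9448) = 1.716042
Compute c / (2*pi) = 343 / 6.283185 = 54.590148
f = 54.590148 * 1.716042 = 93.68

93.68 Hz


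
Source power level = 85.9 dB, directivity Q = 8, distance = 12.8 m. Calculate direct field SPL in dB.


Given values:
  Lw = 85.9 dB, Q = 8, r = 12.8 m
Formula: SPL = Lw + 10 * log10(Q / (4 * pi * r^2))
Compute 4 * pi * r^2 = 4 * pi * 12.8^2 = 2058.8742
Compute Q / denom = 8 / 2058.8742 = 0.00388562
Compute 10 * log10(0.00388562) = -24.1054
SPL = 85.9 + (-24.1054) = 61.79

61.79 dB


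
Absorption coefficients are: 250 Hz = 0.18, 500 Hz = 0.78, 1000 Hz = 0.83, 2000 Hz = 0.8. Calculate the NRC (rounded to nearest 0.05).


Given values:
  a_250 = 0.18, a_500 = 0.78
  a_1000 = 0.83, a_2000 = 0.8
Formula: NRC = (a250 + a500 + a1000 + a2000) / 4
Sum = 0.18 + 0.78 + 0.83 + 0.8 = 2.59
NRC = 2.59 / 4 = 0.6475
Rounded to nearest 0.05: 0.65

0.65


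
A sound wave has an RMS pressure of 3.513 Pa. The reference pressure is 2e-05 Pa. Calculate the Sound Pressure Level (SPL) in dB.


Given values:
  p = 3.513 Pa
  p_ref = 2e-05 Pa
Formula: SPL = 20 * log10(p / p_ref)
Compute ratio: p / p_ref = 3.513 / 2e-05 = 175650
Compute log10: log10(175650) = 5.244648
Multiply: SPL = 20 * 5.244648 = 104.89

104.89 dB


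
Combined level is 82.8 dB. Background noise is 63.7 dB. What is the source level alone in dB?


Given values:
  L_total = 82.8 dB, L_bg = 63.7 dB
Formula: L_source = 10 * log10(10^(L_total/10) - 10^(L_bg/10))
Convert to linear:
  10^(82.8/10) = 190546071.7963
  10^(63.7/10) = 2344228.8153
Difference: 190546071.7963 - 2344228.8153 = 188201842.981
L_source = 10 * log10(188201842.981) = 82.75

82.75 dB


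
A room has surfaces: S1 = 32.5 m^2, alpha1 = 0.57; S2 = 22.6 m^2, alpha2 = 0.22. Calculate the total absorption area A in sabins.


Given surfaces:
  Surface 1: 32.5 * 0.57 = 18.525
  Surface 2: 22.6 * 0.22 = 4.972
Formula: A = sum(Si * alpha_i)
A = 18.525 + 4.972
A = 23.5

23.5 sabins


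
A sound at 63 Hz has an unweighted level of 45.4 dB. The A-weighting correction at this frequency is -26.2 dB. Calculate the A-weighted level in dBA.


Given values:
  SPL = 45.4 dB
  A-weighting at 63 Hz = -26.2 dB
Formula: L_A = SPL + A_weight
L_A = 45.4 + (-26.2)
L_A = 19.2

19.2 dBA


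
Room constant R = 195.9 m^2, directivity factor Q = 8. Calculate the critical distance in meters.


Given values:
  R = 195.9 m^2, Q = 8
Formula: d_c = 0.141 * sqrt(Q * R)
Compute Q * R = 8 * 195.9 = 1567.2
Compute sqrt(1567.2) = 39.5879
d_c = 0.141 * 39.5879 = 5.582

5.582 m


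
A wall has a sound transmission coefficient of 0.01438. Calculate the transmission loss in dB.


Given values:
  tau = 0.01438
Formula: TL = 10 * log10(1 / tau)
Compute 1 / tau = 1 / 0.01438 = 69.541
Compute log10(69.541) = 1.842241
TL = 10 * 1.842241 = 18.42

18.42 dB


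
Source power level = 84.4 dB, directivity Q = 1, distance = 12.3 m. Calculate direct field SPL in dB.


Given values:
  Lw = 84.4 dB, Q = 1, r = 12.3 m
Formula: SPL = Lw + 10 * log10(Q / (4 * pi * r^2))
Compute 4 * pi * r^2 = 4 * pi * 12.3^2 = 1901.1662
Compute Q / denom = 1 / 1901.1662 = 0.00052599
Compute 10 * log10(0.00052599) = -32.7902
SPL = 84.4 + (-32.7902) = 51.61

51.61 dB


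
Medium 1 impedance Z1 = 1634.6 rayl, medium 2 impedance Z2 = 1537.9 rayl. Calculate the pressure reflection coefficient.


Given values:
  Z1 = 1634.6 rayl, Z2 = 1537.9 rayl
Formula: R = (Z2 - Z1) / (Z2 + Z1)
Numerator: Z2 - Z1 = 1537.9 - 1634.6 = -96.7
Denominator: Z2 + Z1 = 1537.9 + 1634.6 = 3172.5
R = -96.7 / 3172.5 = -0.0305

-0.0305


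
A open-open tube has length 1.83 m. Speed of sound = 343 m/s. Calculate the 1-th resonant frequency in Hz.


Given values:
  Tube type: open-open, L = 1.83 m, c = 343 m/s, n = 1
Formula: f_n = n * c / (2 * L)
Compute 2 * L = 2 * 1.83 = 3.66
f = 1 * 343 / 3.66
f = 93.72

93.72 Hz


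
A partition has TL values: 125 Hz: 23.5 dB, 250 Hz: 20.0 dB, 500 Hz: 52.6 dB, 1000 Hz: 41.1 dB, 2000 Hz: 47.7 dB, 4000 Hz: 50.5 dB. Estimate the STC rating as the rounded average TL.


Given TL values at each frequency:
  125 Hz: 23.5 dB
  250 Hz: 20.0 dB
  500 Hz: 52.6 dB
  1000 Hz: 41.1 dB
  2000 Hz: 47.7 dB
  4000 Hz: 50.5 dB
Formula: STC ~ round(average of TL values)
Sum = 23.5 + 20.0 + 52.6 + 41.1 + 47.7 + 50.5 = 235.4
Average = 235.4 / 6 = 39.23
Rounded: 39

39


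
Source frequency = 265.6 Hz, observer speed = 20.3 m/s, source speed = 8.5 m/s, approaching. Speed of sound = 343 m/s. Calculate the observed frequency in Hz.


Given values:
  f_s = 265.6 Hz, v_o = 20.3 m/s, v_s = 8.5 m/s
  Direction: approaching
Formula: f_o = f_s * (c + v_o) / (c - v_s)
Numerator: c + v_o = 343 + 20.3 = 363.3
Denominator: c - v_s = 343 - 8.5 = 334.5
f_o = 265.6 * 363.3 / 334.5 = 288.47

288.47 Hz


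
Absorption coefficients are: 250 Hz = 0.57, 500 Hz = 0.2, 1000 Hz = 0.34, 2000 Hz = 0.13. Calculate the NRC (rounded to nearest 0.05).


Given values:
  a_250 = 0.57, a_500 = 0.2
  a_1000 = 0.34, a_2000 = 0.13
Formula: NRC = (a250 + a500 + a1000 + a2000) / 4
Sum = 0.57 + 0.2 + 0.34 + 0.13 = 1.24
NRC = 1.24 / 4 = 0.31
Rounded to nearest 0.05: 0.3

0.3


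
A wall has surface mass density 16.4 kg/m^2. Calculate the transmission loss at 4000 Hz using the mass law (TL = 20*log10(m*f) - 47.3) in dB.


Given values:
  m = 16.4 kg/m^2, f = 4000 Hz
Formula: TL = 20 * log10(m * f) - 47.3
Compute m * f = 16.4 * 4000 = 65600.0
Compute log10(65600.0) = 4.816904
Compute 20 * 4.816904 = 96.3381
TL = 96.3381 - 47.3 = 49.04

49.04 dB


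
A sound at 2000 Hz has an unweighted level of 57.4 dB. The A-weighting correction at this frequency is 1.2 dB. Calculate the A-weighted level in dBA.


Given values:
  SPL = 57.4 dB
  A-weighting at 2000 Hz = 1.2 dB
Formula: L_A = SPL + A_weight
L_A = 57.4 + (1.2)
L_A = 58.6

58.6 dBA


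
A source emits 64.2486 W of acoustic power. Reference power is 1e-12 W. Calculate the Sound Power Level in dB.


Given values:
  W = 64.2486 W
  W_ref = 1e-12 W
Formula: SWL = 10 * log10(W / W_ref)
Compute ratio: W / W_ref = 64248600000000
Compute log10: log10(64248600000000) = 13.807864
Multiply: SWL = 10 * 13.807864 = 138.08

138.08 dB


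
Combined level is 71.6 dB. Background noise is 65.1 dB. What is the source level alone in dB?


Given values:
  L_total = 71.6 dB, L_bg = 65.1 dB
Formula: L_source = 10 * log10(10^(L_total/10) - 10^(L_bg/10))
Convert to linear:
  10^(71.6/10) = 14454397.7075
  10^(65.1/10) = 3235936.5693
Difference: 14454397.7075 - 3235936.5693 = 11218461.1382
L_source = 10 * log10(11218461.1382) = 70.5

70.5 dB


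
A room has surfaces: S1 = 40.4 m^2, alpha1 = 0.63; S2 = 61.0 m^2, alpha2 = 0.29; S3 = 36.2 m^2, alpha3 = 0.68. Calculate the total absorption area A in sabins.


Given surfaces:
  Surface 1: 40.4 * 0.63 = 25.452
  Surface 2: 61.0 * 0.29 = 17.69
  Surface 3: 36.2 * 0.68 = 24.616
Formula: A = sum(Si * alpha_i)
A = 25.452 + 17.69 + 24.616
A = 67.76

67.76 sabins


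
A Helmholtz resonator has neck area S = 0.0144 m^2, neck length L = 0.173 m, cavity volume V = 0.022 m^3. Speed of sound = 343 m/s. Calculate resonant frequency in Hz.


Given values:
  S = 0.0144 m^2, L = 0.173 m, V = 0.022 m^3, c = 343 m/s
Formula: f = (c / (2*pi)) * sqrt(S / (V * L))
Compute V * L = 0.022 * 0.173 = 0.003806
Compute S / (V * L) = 0.0144 / 0.003806 = 3.7835
Compute sqrt(3.7835) = 1.945122
Compute c / (2*pi) = 343 / 6.283185 = 54.590148
f = 54.590148 * 1.945122 = 106.18

106.18 Hz


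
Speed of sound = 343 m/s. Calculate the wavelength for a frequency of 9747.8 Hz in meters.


Given values:
  c = 343 m/s, f = 9747.8 Hz
Formula: lambda = c / f
lambda = 343 / 9747.8
lambda = 0.0352

0.0352 m


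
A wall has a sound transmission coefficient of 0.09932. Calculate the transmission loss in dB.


Given values:
  tau = 0.09932
Formula: TL = 10 * log10(1 / tau)
Compute 1 / tau = 1 / 0.09932 = 10.0685
Compute log10(10.0685) = 1.002965
TL = 10 * 1.002965 = 10.03

10.03 dB


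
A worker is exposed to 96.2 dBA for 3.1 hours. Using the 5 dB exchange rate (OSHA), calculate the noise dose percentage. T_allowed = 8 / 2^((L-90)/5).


Given values:
  L = 96.2 dBA, T = 3.1 hours
Formula: T_allowed = 8 / 2^((L - 90) / 5)
Compute exponent: (96.2 - 90) / 5 = 1.24
Compute 2^(1.24) = 2.361985
T_allowed = 8 / 2.361985 = 3.386982 hours
Dose = (T / T_allowed) * 100
Dose = (3.1 / 3.386982) * 100 = 91.53

91.53 %


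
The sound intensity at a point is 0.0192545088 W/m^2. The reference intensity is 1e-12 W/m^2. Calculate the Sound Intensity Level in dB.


Given values:
  I = 0.0192545088 W/m^2
  I_ref = 1e-12 W/m^2
Formula: SIL = 10 * log10(I / I_ref)
Compute ratio: I / I_ref = 19254508800
Compute log10: log10(19254508800) = 10.284532
Multiply: SIL = 10 * 10.284532 = 102.85

102.85 dB


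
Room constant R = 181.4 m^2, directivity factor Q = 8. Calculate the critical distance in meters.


Given values:
  R = 181.4 m^2, Q = 8
Formula: d_c = 0.141 * sqrt(Q * R)
Compute Q * R = 8 * 181.4 = 1451.2
Compute sqrt(1451.2) = 38.0946
d_c = 0.141 * 38.0946 = 5.371

5.371 m


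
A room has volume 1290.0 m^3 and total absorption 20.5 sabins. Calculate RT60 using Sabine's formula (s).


Given values:
  V = 1290.0 m^3
  A = 20.5 sabins
Formula: RT60 = 0.161 * V / A
Numerator: 0.161 * 1290.0 = 207.69
RT60 = 207.69 / 20.5 = 10.131

10.131 s


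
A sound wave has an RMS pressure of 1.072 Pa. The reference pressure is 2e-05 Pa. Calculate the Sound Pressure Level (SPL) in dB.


Given values:
  p = 1.072 Pa
  p_ref = 2e-05 Pa
Formula: SPL = 20 * log10(p / p_ref)
Compute ratio: p / p_ref = 1.072 / 2e-05 = 53600
Compute log10: log10(53600) = 4.729165
Multiply: SPL = 20 * 4.729165 = 94.58

94.58 dB


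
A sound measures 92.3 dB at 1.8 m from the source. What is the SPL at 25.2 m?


Given values:
  SPL1 = 92.3 dB, r1 = 1.8 m, r2 = 25.2 m
Formula: SPL2 = SPL1 - 20 * log10(r2 / r1)
Compute ratio: r2 / r1 = 25.2 / 1.8 = 14.0
Compute log10: log10(14.0) = 1.146128
Compute drop: 20 * 1.146128 = 22.9226
SPL2 = 92.3 - 22.9226 = 69.38

69.38 dB


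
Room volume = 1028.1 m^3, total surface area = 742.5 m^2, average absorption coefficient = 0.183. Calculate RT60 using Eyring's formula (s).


Given values:
  V = 1028.1 m^3, S = 742.5 m^2, alpha = 0.183
Formula: RT60 = 0.161 * V / (-S * ln(1 - alpha))
Compute ln(1 - 0.183) = ln(0.817) = -0.202116
Denominator: -742.5 * -0.202116 = 150.0711
Numerator: 0.161 * 1028.1 = 165.5241
RT60 = 165.5241 / 150.0711 = 1.103

1.103 s


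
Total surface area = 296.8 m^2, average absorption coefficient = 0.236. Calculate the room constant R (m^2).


Given values:
  S = 296.8 m^2, alpha = 0.236
Formula: R = S * alpha / (1 - alpha)
Numerator: 296.8 * 0.236 = 70.0448
Denominator: 1 - 0.236 = 0.764
R = 70.0448 / 0.764 = 91.68

91.68 m^2


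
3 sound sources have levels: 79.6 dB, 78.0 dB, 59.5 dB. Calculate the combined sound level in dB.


Formula: L_total = 10 * log10( sum(10^(Li/10)) )
  Source 1: 10^(79.6/10) = 91201083.9356
  Source 2: 10^(78.0/10) = 63095734.448
  Source 3: 10^(59.5/10) = 891250.9381
Sum of linear values = 155188069.3217
L_total = 10 * log10(155188069.3217) = 81.91

81.91 dB


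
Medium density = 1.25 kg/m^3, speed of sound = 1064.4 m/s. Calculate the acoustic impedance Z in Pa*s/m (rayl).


Given values:
  rho = 1.25 kg/m^3
  c = 1064.4 m/s
Formula: Z = rho * c
Z = 1.25 * 1064.4
Z = 1330.5

1330.5 rayl


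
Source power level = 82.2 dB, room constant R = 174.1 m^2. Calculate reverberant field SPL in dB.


Given values:
  Lw = 82.2 dB, R = 174.1 m^2
Formula: SPL = Lw + 10 * log10(4 / R)
Compute 4 / R = 4 / 174.1 = 0.022975
Compute 10 * log10(0.022975) = -16.3874
SPL = 82.2 + (-16.3874) = 65.81

65.81 dB


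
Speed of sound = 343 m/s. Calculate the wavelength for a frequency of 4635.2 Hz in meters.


Given values:
  c = 343 m/s, f = 4635.2 Hz
Formula: lambda = c / f
lambda = 343 / 4635.2
lambda = 0.074

0.074 m


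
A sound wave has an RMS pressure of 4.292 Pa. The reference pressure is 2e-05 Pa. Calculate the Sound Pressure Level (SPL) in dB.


Given values:
  p = 4.292 Pa
  p_ref = 2e-05 Pa
Formula: SPL = 20 * log10(p / p_ref)
Compute ratio: p / p_ref = 4.292 / 2e-05 = 214600
Compute log10: log10(214600) = 5.33163
Multiply: SPL = 20 * 5.33163 = 106.63

106.63 dB


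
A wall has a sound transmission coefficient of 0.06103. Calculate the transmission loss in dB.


Given values:
  tau = 0.06103
Formula: TL = 10 * log10(1 / tau)
Compute 1 / tau = 1 / 0.06103 = 16.3854
Compute log10(16.3854) = 1.214457
TL = 10 * 1.214457 = 12.14

12.14 dB


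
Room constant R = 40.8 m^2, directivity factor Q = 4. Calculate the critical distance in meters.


Given values:
  R = 40.8 m^2, Q = 4
Formula: d_c = 0.141 * sqrt(Q * R)
Compute Q * R = 4 * 40.8 = 163.2
Compute sqrt(163.2) = 12.775
d_c = 0.141 * 12.775 = 1.801

1.801 m


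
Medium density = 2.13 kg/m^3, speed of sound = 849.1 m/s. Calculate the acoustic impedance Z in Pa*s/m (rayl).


Given values:
  rho = 2.13 kg/m^3
  c = 849.1 m/s
Formula: Z = rho * c
Z = 2.13 * 849.1
Z = 1808.58

1808.58 rayl


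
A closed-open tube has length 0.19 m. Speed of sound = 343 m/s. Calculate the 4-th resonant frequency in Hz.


Given values:
  Tube type: closed-open, L = 0.19 m, c = 343 m/s, n = 4
Formula: f_n = (2n - 1) * c / (4 * L)
Compute 2n - 1 = 2*4 - 1 = 7
Compute 4 * L = 4 * 0.19 = 0.76
f = 7 * 343 / 0.76
f = 3159.21

3159.21 Hz


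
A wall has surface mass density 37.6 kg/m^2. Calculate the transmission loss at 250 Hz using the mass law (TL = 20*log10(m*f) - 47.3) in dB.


Given values:
  m = 37.6 kg/m^2, f = 250 Hz
Formula: TL = 20 * log10(m * f) - 47.3
Compute m * f = 37.6 * 250 = 9400.0
Compute log10(9400.0) = 3.973128
Compute 20 * 3.973128 = 79.4626
TL = 79.4626 - 47.3 = 32.16

32.16 dB


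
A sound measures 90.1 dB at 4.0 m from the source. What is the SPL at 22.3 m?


Given values:
  SPL1 = 90.1 dB, r1 = 4.0 m, r2 = 22.3 m
Formula: SPL2 = SPL1 - 20 * log10(r2 / r1)
Compute ratio: r2 / r1 = 22.3 / 4.0 = 5.575
Compute log10: log10(5.575) = 0.746245
Compute drop: 20 * 0.746245 = 14.9249
SPL2 = 90.1 - 14.9249 = 75.18

75.18 dB


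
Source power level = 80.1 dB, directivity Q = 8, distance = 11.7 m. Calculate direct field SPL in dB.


Given values:
  Lw = 80.1 dB, Q = 8, r = 11.7 m
Formula: SPL = Lw + 10 * log10(Q / (4 * pi * r^2))
Compute 4 * pi * r^2 = 4 * pi * 11.7^2 = 1720.2105
Compute Q / denom = 8 / 1720.2105 = 0.00465059
Compute 10 * log10(0.00465059) = -23.3249
SPL = 80.1 + (-23.3249) = 56.78

56.78 dB


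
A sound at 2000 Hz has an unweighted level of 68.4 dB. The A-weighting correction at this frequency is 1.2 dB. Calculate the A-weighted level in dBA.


Given values:
  SPL = 68.4 dB
  A-weighting at 2000 Hz = 1.2 dB
Formula: L_A = SPL + A_weight
L_A = 68.4 + (1.2)
L_A = 69.6

69.6 dBA


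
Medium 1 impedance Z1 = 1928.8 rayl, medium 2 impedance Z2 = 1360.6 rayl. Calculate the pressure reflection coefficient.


Given values:
  Z1 = 1928.8 rayl, Z2 = 1360.6 rayl
Formula: R = (Z2 - Z1) / (Z2 + Z1)
Numerator: Z2 - Z1 = 1360.6 - 1928.8 = -568.2
Denominator: Z2 + Z1 = 1360.6 + 1928.8 = 3289.4
R = -568.2 / 3289.4 = -0.1727

-0.1727


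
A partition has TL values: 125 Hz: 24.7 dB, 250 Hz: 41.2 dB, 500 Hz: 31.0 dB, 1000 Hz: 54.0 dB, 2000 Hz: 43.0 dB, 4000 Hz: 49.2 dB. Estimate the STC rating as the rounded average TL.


Given TL values at each frequency:
  125 Hz: 24.7 dB
  250 Hz: 41.2 dB
  500 Hz: 31.0 dB
  1000 Hz: 54.0 dB
  2000 Hz: 43.0 dB
  4000 Hz: 49.2 dB
Formula: STC ~ round(average of TL values)
Sum = 24.7 + 41.2 + 31.0 + 54.0 + 43.0 + 49.2 = 243.1
Average = 243.1 / 6 = 40.52
Rounded: 41

41


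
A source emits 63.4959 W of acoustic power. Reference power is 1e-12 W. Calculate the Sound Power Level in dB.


Given values:
  W = 63.4959 W
  W_ref = 1e-12 W
Formula: SWL = 10 * log10(W / W_ref)
Compute ratio: W / W_ref = 63495900000000
Compute log10: log10(63495900000000) = 13.802746
Multiply: SWL = 10 * 13.802746 = 138.03

138.03 dB


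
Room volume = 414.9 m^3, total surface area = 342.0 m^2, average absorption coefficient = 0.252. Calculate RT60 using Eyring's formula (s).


Given values:
  V = 414.9 m^3, S = 342.0 m^2, alpha = 0.252
Formula: RT60 = 0.161 * V / (-S * ln(1 - alpha))
Compute ln(1 - 0.252) = ln(0.748) = -0.290352
Denominator: -342.0 * -0.290352 = 99.3004
Numerator: 0.161 * 414.9 = 66.7989
RT60 = 66.7989 / 99.3004 = 0.673

0.673 s


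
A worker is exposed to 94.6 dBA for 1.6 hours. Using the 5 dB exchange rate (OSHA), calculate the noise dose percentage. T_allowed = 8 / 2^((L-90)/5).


Given values:
  L = 94.6 dBA, T = 1.6 hours
Formula: T_allowed = 8 / 2^((L - 90) / 5)
Compute exponent: (94.6 - 90) / 5 = 0.92
Compute 2^(0.92) = 1.892115
T_allowed = 8 / 1.892115 = 4.228073 hours
Dose = (T / T_allowed) * 100
Dose = (1.6 / 4.228073) * 100 = 37.84

37.84 %


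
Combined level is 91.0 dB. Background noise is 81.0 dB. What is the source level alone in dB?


Given values:
  L_total = 91.0 dB, L_bg = 81.0 dB
Formula: L_source = 10 * log10(10^(L_total/10) - 10^(L_bg/10))
Convert to linear:
  10^(91.0/10) = 1258925411.7942
  10^(81.0/10) = 125892541.1794
Difference: 1258925411.7942 - 125892541.1794 = 1133032870.6148
L_source = 10 * log10(1133032870.6148) = 90.54

90.54 dB


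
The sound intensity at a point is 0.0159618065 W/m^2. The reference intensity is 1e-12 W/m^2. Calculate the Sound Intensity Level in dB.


Given values:
  I = 0.0159618065 W/m^2
  I_ref = 1e-12 W/m^2
Formula: SIL = 10 * log10(I / I_ref)
Compute ratio: I / I_ref = 15961806500
Compute log10: log10(15961806500) = 10.203082
Multiply: SIL = 10 * 10.203082 = 102.03

102.03 dB


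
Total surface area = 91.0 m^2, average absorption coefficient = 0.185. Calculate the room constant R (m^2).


Given values:
  S = 91.0 m^2, alpha = 0.185
Formula: R = S * alpha / (1 - alpha)
Numerator: 91.0 * 0.185 = 16.835
Denominator: 1 - 0.185 = 0.815
R = 16.835 / 0.815 = 20.66

20.66 m^2


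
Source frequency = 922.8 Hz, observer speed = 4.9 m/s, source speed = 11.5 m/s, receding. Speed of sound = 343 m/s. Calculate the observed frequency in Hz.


Given values:
  f_s = 922.8 Hz, v_o = 4.9 m/s, v_s = 11.5 m/s
  Direction: receding
Formula: f_o = f_s * (c - v_o) / (c + v_s)
Numerator: c - v_o = 343 - 4.9 = 338.1
Denominator: c + v_s = 343 + 11.5 = 354.5
f_o = 922.8 * 338.1 / 354.5 = 880.11

880.11 Hz


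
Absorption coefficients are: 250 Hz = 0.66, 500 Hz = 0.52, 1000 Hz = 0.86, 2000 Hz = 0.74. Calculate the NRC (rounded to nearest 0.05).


Given values:
  a_250 = 0.66, a_500 = 0.52
  a_1000 = 0.86, a_2000 = 0.74
Formula: NRC = (a250 + a500 + a1000 + a2000) / 4
Sum = 0.66 + 0.52 + 0.86 + 0.74 = 2.78
NRC = 2.78 / 4 = 0.695
Rounded to nearest 0.05: 0.7

0.7


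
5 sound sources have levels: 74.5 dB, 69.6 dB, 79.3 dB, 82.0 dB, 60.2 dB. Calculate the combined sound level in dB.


Formula: L_total = 10 * log10( sum(10^(Li/10)) )
  Source 1: 10^(74.5/10) = 28183829.3126
  Source 2: 10^(69.6/10) = 9120108.3936
  Source 3: 10^(79.3/10) = 85113803.8202
  Source 4: 10^(82.0/10) = 158489319.2461
  Source 5: 10^(60.2/10) = 1047128.5481
Sum of linear values = 281954189.3206
L_total = 10 * log10(281954189.3206) = 84.5

84.5 dB


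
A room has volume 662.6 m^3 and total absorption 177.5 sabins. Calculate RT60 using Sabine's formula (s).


Given values:
  V = 662.6 m^3
  A = 177.5 sabins
Formula: RT60 = 0.161 * V / A
Numerator: 0.161 * 662.6 = 106.6786
RT60 = 106.6786 / 177.5 = 0.601

0.601 s


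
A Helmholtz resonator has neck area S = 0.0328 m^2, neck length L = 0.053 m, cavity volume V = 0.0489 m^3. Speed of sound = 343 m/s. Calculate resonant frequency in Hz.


Given values:
  S = 0.0328 m^2, L = 0.053 m, V = 0.0489 m^3, c = 343 m/s
Formula: f = (c / (2*pi)) * sqrt(S / (V * L))
Compute V * L = 0.0489 * 0.053 = 0.0025917
Compute S / (V * L) = 0.0328 / 0.0025917 = 12.6558
Compute sqrt(12.6558) = 3.557499
Compute c / (2*pi) = 343 / 6.283185 = 54.590148
f = 54.590148 * 3.557499 = 194.2

194.2 Hz


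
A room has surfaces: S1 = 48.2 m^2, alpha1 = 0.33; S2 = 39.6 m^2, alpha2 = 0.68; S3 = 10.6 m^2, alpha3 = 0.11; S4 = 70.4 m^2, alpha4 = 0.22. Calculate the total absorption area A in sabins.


Given surfaces:
  Surface 1: 48.2 * 0.33 = 15.906
  Surface 2: 39.6 * 0.68 = 26.928
  Surface 3: 10.6 * 0.11 = 1.166
  Surface 4: 70.4 * 0.22 = 15.488
Formula: A = sum(Si * alpha_i)
A = 15.906 + 26.928 + 1.166 + 15.488
A = 59.49

59.49 sabins


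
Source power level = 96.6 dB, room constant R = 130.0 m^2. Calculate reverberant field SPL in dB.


Given values:
  Lw = 96.6 dB, R = 130.0 m^2
Formula: SPL = Lw + 10 * log10(4 / R)
Compute 4 / R = 4 / 130.0 = 0.030769
Compute 10 * log10(0.030769) = -15.1189
SPL = 96.6 + (-15.1189) = 81.48

81.48 dB


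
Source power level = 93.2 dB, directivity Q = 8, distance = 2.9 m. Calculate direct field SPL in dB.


Given values:
  Lw = 93.2 dB, Q = 8, r = 2.9 m
Formula: SPL = Lw + 10 * log10(Q / (4 * pi * r^2))
Compute 4 * pi * r^2 = 4 * pi * 2.9^2 = 105.6832
Compute Q / denom = 8 / 105.6832 = 0.07569793
Compute 10 * log10(0.07569793) = -11.2092
SPL = 93.2 + (-11.2092) = 81.99

81.99 dB


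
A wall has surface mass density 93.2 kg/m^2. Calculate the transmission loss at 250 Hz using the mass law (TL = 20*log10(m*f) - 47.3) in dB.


Given values:
  m = 93.2 kg/m^2, f = 250 Hz
Formula: TL = 20 * log10(m * f) - 47.3
Compute m * f = 93.2 * 250 = 23300.0
Compute log10(23300.0) = 4.367356
Compute 20 * 4.367356 = 87.3471
TL = 87.3471 - 47.3 = 40.05

40.05 dB


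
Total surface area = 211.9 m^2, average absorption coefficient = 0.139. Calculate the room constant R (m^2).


Given values:
  S = 211.9 m^2, alpha = 0.139
Formula: R = S * alpha / (1 - alpha)
Numerator: 211.9 * 0.139 = 29.4541
Denominator: 1 - 0.139 = 0.861
R = 29.4541 / 0.861 = 34.21

34.21 m^2


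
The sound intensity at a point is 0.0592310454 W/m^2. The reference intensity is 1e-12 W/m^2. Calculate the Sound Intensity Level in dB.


Given values:
  I = 0.0592310454 W/m^2
  I_ref = 1e-12 W/m^2
Formula: SIL = 10 * log10(I / I_ref)
Compute ratio: I / I_ref = 59231045400
Compute log10: log10(59231045400) = 10.772549
Multiply: SIL = 10 * 10.772549 = 107.73

107.73 dB


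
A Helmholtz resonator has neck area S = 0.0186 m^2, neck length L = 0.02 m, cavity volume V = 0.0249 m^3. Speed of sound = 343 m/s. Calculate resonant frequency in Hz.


Given values:
  S = 0.0186 m^2, L = 0.02 m, V = 0.0249 m^3, c = 343 m/s
Formula: f = (c / (2*pi)) * sqrt(S / (V * L))
Compute V * L = 0.0249 * 0.02 = 0.000498
Compute S / (V * L) = 0.0186 / 0.000498 = 37.3494
Compute sqrt(37.3494) = 6.111416
Compute c / (2*pi) = 343 / 6.283185 = 54.590148
f = 54.590148 * 6.111416 = 333.62

333.62 Hz


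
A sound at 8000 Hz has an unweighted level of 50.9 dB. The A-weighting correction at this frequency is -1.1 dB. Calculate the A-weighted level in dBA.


Given values:
  SPL = 50.9 dB
  A-weighting at 8000 Hz = -1.1 dB
Formula: L_A = SPL + A_weight
L_A = 50.9 + (-1.1)
L_A = 49.8

49.8 dBA


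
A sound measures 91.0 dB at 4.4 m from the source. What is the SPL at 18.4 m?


Given values:
  SPL1 = 91.0 dB, r1 = 4.4 m, r2 = 18.4 m
Formula: SPL2 = SPL1 - 20 * log10(r2 / r1)
Compute ratio: r2 / r1 = 18.4 / 4.4 = 4.1818
Compute log10: log10(4.1818) = 0.621363
Compute drop: 20 * 0.621363 = 12.4273
SPL2 = 91.0 - 12.4273 = 78.57

78.57 dB


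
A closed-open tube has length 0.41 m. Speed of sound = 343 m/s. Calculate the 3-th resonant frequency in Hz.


Given values:
  Tube type: closed-open, L = 0.41 m, c = 343 m/s, n = 3
Formula: f_n = (2n - 1) * c / (4 * L)
Compute 2n - 1 = 2*3 - 1 = 5
Compute 4 * L = 4 * 0.41 = 1.64
f = 5 * 343 / 1.64
f = 1045.73

1045.73 Hz


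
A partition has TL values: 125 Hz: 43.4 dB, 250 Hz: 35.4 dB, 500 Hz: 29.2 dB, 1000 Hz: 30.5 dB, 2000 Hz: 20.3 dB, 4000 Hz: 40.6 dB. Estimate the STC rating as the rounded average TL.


Given TL values at each frequency:
  125 Hz: 43.4 dB
  250 Hz: 35.4 dB
  500 Hz: 29.2 dB
  1000 Hz: 30.5 dB
  2000 Hz: 20.3 dB
  4000 Hz: 40.6 dB
Formula: STC ~ round(average of TL values)
Sum = 43.4 + 35.4 + 29.2 + 30.5 + 20.3 + 40.6 = 199.4
Average = 199.4 / 6 = 33.23
Rounded: 33

33


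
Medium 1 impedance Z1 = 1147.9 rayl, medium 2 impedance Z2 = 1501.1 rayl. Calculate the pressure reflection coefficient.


Given values:
  Z1 = 1147.9 rayl, Z2 = 1501.1 rayl
Formula: R = (Z2 - Z1) / (Z2 + Z1)
Numerator: Z2 - Z1 = 1501.1 - 1147.9 = 353.2
Denominator: Z2 + Z1 = 1501.1 + 1147.9 = 2649.0
R = 353.2 / 2649.0 = 0.1333

0.1333


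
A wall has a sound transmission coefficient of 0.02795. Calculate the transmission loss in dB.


Given values:
  tau = 0.02795
Formula: TL = 10 * log10(1 / tau)
Compute 1 / tau = 1 / 0.02795 = 35.7782
Compute log10(35.7782) = 1.553618
TL = 10 * 1.553618 = 15.54

15.54 dB


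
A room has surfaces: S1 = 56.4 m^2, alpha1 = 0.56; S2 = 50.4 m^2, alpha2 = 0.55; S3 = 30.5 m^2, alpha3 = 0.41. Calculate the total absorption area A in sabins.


Given surfaces:
  Surface 1: 56.4 * 0.56 = 31.584
  Surface 2: 50.4 * 0.55 = 27.72
  Surface 3: 30.5 * 0.41 = 12.505
Formula: A = sum(Si * alpha_i)
A = 31.584 + 27.72 + 12.505
A = 71.81

71.81 sabins


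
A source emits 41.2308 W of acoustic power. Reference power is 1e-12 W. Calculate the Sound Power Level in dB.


Given values:
  W = 41.2308 W
  W_ref = 1e-12 W
Formula: SWL = 10 * log10(W / W_ref)
Compute ratio: W / W_ref = 41230800000000
Compute log10: log10(41230800000000) = 13.615222
Multiply: SWL = 10 * 13.615222 = 136.15

136.15 dB


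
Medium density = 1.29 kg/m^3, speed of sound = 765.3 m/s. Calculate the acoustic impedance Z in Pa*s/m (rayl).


Given values:
  rho = 1.29 kg/m^3
  c = 765.3 m/s
Formula: Z = rho * c
Z = 1.29 * 765.3
Z = 987.24

987.24 rayl


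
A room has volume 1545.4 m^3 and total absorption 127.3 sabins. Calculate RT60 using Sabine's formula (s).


Given values:
  V = 1545.4 m^3
  A = 127.3 sabins
Formula: RT60 = 0.161 * V / A
Numerator: 0.161 * 1545.4 = 248.8094
RT60 = 248.8094 / 127.3 = 1.955

1.955 s


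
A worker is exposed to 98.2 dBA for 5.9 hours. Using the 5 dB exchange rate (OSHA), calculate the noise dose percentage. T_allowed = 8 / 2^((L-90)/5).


Given values:
  L = 98.2 dBA, T = 5.9 hours
Formula: T_allowed = 8 / 2^((L - 90) / 5)
Compute exponent: (98.2 - 90) / 5 = 1.64
Compute 2^(1.64) = 3.116658
T_allowed = 8 / 3.116658 = 2.566852 hours
Dose = (T / T_allowed) * 100
Dose = (5.9 / 2.566852) * 100 = 229.85

229.85 %


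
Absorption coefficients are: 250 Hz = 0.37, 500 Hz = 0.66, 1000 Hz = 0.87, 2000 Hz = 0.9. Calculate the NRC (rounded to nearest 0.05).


Given values:
  a_250 = 0.37, a_500 = 0.66
  a_1000 = 0.87, a_2000 = 0.9
Formula: NRC = (a250 + a500 + a1000 + a2000) / 4
Sum = 0.37 + 0.66 + 0.87 + 0.9 = 2.8
NRC = 2.8 / 4 = 0.7
Rounded to nearest 0.05: 0.7

0.7


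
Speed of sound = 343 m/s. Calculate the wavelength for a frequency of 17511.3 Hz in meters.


Given values:
  c = 343 m/s, f = 17511.3 Hz
Formula: lambda = c / f
lambda = 343 / 17511.3
lambda = 0.0196

0.0196 m


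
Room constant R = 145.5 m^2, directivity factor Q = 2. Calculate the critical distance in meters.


Given values:
  R = 145.5 m^2, Q = 2
Formula: d_c = 0.141 * sqrt(Q * R)
Compute Q * R = 2 * 145.5 = 291.0
Compute sqrt(291.0) = 17.0587
d_c = 0.141 * 17.0587 = 2.405

2.405 m


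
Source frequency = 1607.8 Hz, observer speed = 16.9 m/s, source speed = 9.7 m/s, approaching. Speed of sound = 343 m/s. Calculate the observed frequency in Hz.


Given values:
  f_s = 1607.8 Hz, v_o = 16.9 m/s, v_s = 9.7 m/s
  Direction: approaching
Formula: f_o = f_s * (c + v_o) / (c - v_s)
Numerator: c + v_o = 343 + 16.9 = 359.9
Denominator: c - v_s = 343 - 9.7 = 333.3
f_o = 1607.8 * 359.9 / 333.3 = 1736.12

1736.12 Hz


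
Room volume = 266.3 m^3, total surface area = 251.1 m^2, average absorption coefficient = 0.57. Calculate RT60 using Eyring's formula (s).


Given values:
  V = 266.3 m^3, S = 251.1 m^2, alpha = 0.57
Formula: RT60 = 0.161 * V / (-S * ln(1 - alpha))
Compute ln(1 - 0.57) = ln(0.43) = -0.84397
Denominator: -251.1 * -0.84397 = 211.9209
Numerator: 0.161 * 266.3 = 42.8743
RT60 = 42.8743 / 211.9209 = 0.202

0.202 s


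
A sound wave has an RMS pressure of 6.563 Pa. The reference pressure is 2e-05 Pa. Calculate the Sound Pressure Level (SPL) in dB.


Given values:
  p = 6.563 Pa
  p_ref = 2e-05 Pa
Formula: SPL = 20 * log10(p / p_ref)
Compute ratio: p / p_ref = 6.563 / 2e-05 = 328150
Compute log10: log10(328150) = 5.516072
Multiply: SPL = 20 * 5.516072 = 110.32

110.32 dB


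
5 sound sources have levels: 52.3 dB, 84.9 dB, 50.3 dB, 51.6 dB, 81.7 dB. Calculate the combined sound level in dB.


Formula: L_total = 10 * log10( sum(10^(Li/10)) )
  Source 1: 10^(52.3/10) = 169824.3652
  Source 2: 10^(84.9/10) = 309029543.2514
  Source 3: 10^(50.3/10) = 107151.9305
  Source 4: 10^(51.6/10) = 144543.9771
  Source 5: 10^(81.7/10) = 147910838.8168
Sum of linear values = 457361902.341
L_total = 10 * log10(457361902.341) = 86.6

86.6 dB


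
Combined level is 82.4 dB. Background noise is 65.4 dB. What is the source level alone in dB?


Given values:
  L_total = 82.4 dB, L_bg = 65.4 dB
Formula: L_source = 10 * log10(10^(L_total/10) - 10^(L_bg/10))
Convert to linear:
  10^(82.4/10) = 173780082.8749
  10^(65.4/10) = 3467368.5045
Difference: 173780082.8749 - 3467368.5045 = 170312714.3704
L_source = 10 * log10(170312714.3704) = 82.31

82.31 dB


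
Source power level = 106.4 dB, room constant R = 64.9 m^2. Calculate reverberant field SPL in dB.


Given values:
  Lw = 106.4 dB, R = 64.9 m^2
Formula: SPL = Lw + 10 * log10(4 / R)
Compute 4 / R = 4 / 64.9 = 0.061633
Compute 10 * log10(0.061633) = -12.1019
SPL = 106.4 + (-12.1019) = 94.3

94.3 dB
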